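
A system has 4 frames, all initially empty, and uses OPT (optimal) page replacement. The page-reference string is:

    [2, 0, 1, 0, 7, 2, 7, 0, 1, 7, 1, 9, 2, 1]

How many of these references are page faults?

5

2: miss, frames {2}
0: miss, frames {2,0}
1: miss, frames {2,0,1}
0: hit
7: miss, frames {2,0,1,7}
2: hit
7: hit
0: hit
1: hit
7: hit
1: hit
9: miss, evict 7, frames {2,0,1,9}
2: hit
1: hit
Page faults: 5.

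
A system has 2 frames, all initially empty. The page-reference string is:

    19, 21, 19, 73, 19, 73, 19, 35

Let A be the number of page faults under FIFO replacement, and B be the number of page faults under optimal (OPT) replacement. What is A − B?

1

Under FIFO: F F . F F . . F → 5 faults.
Under OPT: F F . F . . . F → 4 faults.
A − B = 5 − 4 = 1.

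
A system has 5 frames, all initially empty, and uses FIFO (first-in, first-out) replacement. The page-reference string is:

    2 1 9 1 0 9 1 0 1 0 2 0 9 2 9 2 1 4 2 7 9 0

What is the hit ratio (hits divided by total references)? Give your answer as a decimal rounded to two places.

0.73

2 -> fault, frames (2)
1 -> fault, frames (2 1)
9 -> fault, frames (2 1 9)
1 -> hit
0 -> fault, frames (2 1 9 0)
9 -> hit
1 -> hit
0 -> hit
1 -> hit
0 -> hit
2 -> hit
0 -> hit
9 -> hit
2 -> hit
9 -> hit
2 -> hit
1 -> hit
4 -> fault, frames (2 1 9 0 4)
2 -> hit
7 -> fault, evict 2, frames (1 9 0 4 7)
9 -> hit
0 -> hit
Hits: 16 of 22 references → 16/22 = 0.7273.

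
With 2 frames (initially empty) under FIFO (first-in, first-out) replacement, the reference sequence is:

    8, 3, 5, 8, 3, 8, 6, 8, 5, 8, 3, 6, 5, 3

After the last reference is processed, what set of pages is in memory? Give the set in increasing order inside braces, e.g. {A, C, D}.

8 -> fault, frames [8]
3 -> fault, frames [8, 3]
5 -> fault, evict 8, frames [3, 5]
8 -> fault, evict 3, frames [5, 8]
3 -> fault, evict 5, frames [8, 3]
8 -> hit
6 -> fault, evict 8, frames [3, 6]
8 -> fault, evict 3, frames [6, 8]
5 -> fault, evict 6, frames [8, 5]
8 -> hit
3 -> fault, evict 8, frames [5, 3]
6 -> fault, evict 5, frames [3, 6]
5 -> fault, evict 3, frames [6, 5]
3 -> fault, evict 6, frames [5, 3]

{3, 5}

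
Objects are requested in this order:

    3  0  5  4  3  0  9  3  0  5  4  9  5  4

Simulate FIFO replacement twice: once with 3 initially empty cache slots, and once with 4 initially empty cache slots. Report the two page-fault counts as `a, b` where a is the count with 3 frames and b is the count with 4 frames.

3 frames: F F F F F F F . . F F . . . → 9 faults.
4 frames: F F F F . . F F F F F F . . → 10 faults.
10 > 9: adding a frame increased faults — Belady's anomaly.

9, 10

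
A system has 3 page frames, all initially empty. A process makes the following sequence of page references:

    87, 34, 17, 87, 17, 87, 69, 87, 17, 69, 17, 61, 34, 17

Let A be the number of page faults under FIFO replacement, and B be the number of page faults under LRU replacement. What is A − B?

Under FIFO: F F F . . . F F . . . F F F → 8 faults.
Under LRU: F F F . . . F . . . . F F . → 6 faults.
A − B = 8 − 6 = 2.

2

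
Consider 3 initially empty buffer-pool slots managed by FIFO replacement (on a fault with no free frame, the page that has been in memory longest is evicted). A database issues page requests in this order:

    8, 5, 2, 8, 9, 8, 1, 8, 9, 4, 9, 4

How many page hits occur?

4

8 → fault, frames {8}
5 → fault, frames {8,5}
2 → fault, frames {8,5,2}
8 → hit
9 → fault, evict 8, frames {5,2,9}
8 → fault, evict 5, frames {2,9,8}
1 → fault, evict 2, frames {9,8,1}
8 → hit
9 → hit
4 → fault, evict 9, frames {8,1,4}
9 → fault, evict 8, frames {1,4,9}
4 → hit
Hits: 4.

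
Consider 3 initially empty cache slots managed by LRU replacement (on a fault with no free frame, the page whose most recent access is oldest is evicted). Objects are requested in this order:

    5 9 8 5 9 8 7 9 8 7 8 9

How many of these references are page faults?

4

5 -> fault, frames [5]
9 -> fault, frames [5, 9]
8 -> fault, frames [5, 9, 8]
5 -> hit
9 -> hit
8 -> hit
7 -> fault, evict 5, frames [9, 8, 7]
9 -> hit
8 -> hit
7 -> hit
8 -> hit
9 -> hit
Page faults: 4.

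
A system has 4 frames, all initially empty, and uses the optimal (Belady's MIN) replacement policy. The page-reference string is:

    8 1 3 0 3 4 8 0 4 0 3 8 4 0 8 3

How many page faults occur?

5

8: fault, frames (8)
1: fault, frames (8 1)
3: fault, frames (8 1 3)
0: fault, frames (8 1 3 0)
3: hit
4: fault, evict 1, frames (8 3 0 4)
8: hit
0: hit
4: hit
0: hit
3: hit
8: hit
4: hit
0: hit
8: hit
3: hit
Page faults: 5.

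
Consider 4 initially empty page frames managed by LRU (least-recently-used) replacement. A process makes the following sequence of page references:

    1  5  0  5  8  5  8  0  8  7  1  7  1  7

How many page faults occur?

1 → miss, frames {1}
5 → miss, frames {1,5}
0 → miss, frames {1,5,0}
5 → hit
8 → miss, frames {1,0,5,8}
5 → hit
8 → hit
0 → hit
8 → hit
7 → miss, evict 1, frames {5,0,8,7}
1 → miss, evict 5, frames {0,8,7,1}
7 → hit
1 → hit
7 → hit
Page faults: 6.

6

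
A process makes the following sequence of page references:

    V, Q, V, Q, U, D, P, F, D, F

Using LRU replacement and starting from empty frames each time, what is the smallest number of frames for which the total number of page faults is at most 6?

f=1: 10 faults
f=2: 7 faults
f=3: 6 faults
f=4: 6 faults
f=5: 6 faults
f=6: 6 faults
Smallest f with faults ≤ 6 is 3.

3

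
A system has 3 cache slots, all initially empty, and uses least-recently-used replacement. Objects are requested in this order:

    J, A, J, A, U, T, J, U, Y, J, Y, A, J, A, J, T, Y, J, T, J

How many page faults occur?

J: fault, frames {J}
A: fault, frames {J,A}
J: hit
A: hit
U: fault, frames {J,A,U}
T: fault, evict J, frames {A,U,T}
J: fault, evict A, frames {U,T,J}
U: hit
Y: fault, evict T, frames {J,U,Y}
J: hit
Y: hit
A: fault, evict U, frames {J,Y,A}
J: hit
A: hit
J: hit
T: fault, evict Y, frames {A,J,T}
Y: fault, evict A, frames {J,T,Y}
J: hit
T: hit
J: hit
Page faults: 9.

9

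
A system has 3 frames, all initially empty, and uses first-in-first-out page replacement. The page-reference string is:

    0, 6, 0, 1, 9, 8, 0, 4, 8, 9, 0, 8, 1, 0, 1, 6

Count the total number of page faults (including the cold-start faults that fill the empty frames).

0 -> miss, frames [0]
6 -> miss, frames [0, 6]
0 -> hit
1 -> miss, frames [0, 6, 1]
9 -> miss, evict 0, frames [6, 1, 9]
8 -> miss, evict 6, frames [1, 9, 8]
0 -> miss, evict 1, frames [9, 8, 0]
4 -> miss, evict 9, frames [8, 0, 4]
8 -> hit
9 -> miss, evict 8, frames [0, 4, 9]
0 -> hit
8 -> miss, evict 0, frames [4, 9, 8]
1 -> miss, evict 4, frames [9, 8, 1]
0 -> miss, evict 9, frames [8, 1, 0]
1 -> hit
6 -> miss, evict 8, frames [1, 0, 6]
Page faults: 12.

12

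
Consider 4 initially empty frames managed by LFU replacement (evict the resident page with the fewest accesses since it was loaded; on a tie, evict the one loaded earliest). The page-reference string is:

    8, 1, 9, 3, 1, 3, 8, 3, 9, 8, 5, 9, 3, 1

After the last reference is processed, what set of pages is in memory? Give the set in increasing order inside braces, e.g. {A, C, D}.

8: miss, frames (8)
1: miss, frames (8 1)
9: miss, frames (8 1 9)
3: miss, frames (8 1 9 3)
1: hit
3: hit
8: hit
3: hit
9: hit
8: hit
5: miss, evict 1, frames (8 9 3 5)
9: hit
3: hit
1: miss, evict 5, frames (8 9 3 1)

{1, 3, 8, 9}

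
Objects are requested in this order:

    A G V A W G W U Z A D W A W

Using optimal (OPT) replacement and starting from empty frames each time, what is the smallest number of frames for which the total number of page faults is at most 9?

3

f=1: 14 faults
f=2: 10 faults
f=3: 7 faults
f=4: 7 faults
f=5: 7 faults
f=6: 7 faults
f=7: 7 faults
Smallest f with faults ≤ 9 is 3.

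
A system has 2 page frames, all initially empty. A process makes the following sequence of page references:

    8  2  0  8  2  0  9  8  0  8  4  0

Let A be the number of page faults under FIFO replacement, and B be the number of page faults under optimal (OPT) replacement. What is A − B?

Under FIFO: F F F F F F F F F . F . → 10 faults.
Under OPT: F F F . F . F F . . F . → 7 faults.
A − B = 10 − 7 = 3.

3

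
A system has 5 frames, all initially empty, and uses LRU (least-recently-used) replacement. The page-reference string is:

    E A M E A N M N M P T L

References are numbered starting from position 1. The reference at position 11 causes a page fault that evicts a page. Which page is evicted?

E

pos 1: E → fault, frames [E]
pos 2: A → fault, frames [E, A]
pos 3: M → fault, frames [E, A, M]
pos 4: E → hit
pos 5: A → hit
pos 6: N → fault, frames [M, E, A, N]
pos 7: M → hit
pos 8: N → hit
pos 9: M → hit
pos 10: P → fault, frames [E, A, N, M, P]
pos 11: T → fault, evict E, frames [A, N, M, P, T]
At position 11, page E is evicted.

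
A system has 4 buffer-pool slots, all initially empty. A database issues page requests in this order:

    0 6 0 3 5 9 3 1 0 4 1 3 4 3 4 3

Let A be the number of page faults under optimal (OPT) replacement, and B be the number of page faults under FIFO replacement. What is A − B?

Under OPT: F F . F F F . F . F . . . . . . → 7 faults.
Under FIFO: F F . F F F . F F F . F . . . . → 9 faults.
A − B = 7 − 9 = -2.

-2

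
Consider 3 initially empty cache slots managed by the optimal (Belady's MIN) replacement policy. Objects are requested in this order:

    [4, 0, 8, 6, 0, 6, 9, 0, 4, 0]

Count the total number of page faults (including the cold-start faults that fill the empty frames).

4 → fault, frames (4)
0 → fault, frames (4 0)
8 → fault, frames (4 0 8)
6 → fault, evict 8, frames (4 0 6)
0 → hit
6 → hit
9 → fault, evict 6, frames (4 0 9)
0 → hit
4 → hit
0 → hit
Page faults: 5.

5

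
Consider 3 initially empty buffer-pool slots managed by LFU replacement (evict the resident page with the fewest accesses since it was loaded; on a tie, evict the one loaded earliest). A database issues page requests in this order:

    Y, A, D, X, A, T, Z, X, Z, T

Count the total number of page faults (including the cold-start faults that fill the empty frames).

8

Y -> fault, frames (Y)
A -> fault, frames (Y A)
D -> fault, frames (Y A D)
X -> fault, evict Y, frames (A D X)
A -> hit
T -> fault, evict D, frames (A X T)
Z -> fault, evict X, frames (A T Z)
X -> fault, evict T, frames (A Z X)
Z -> hit
T -> fault, evict X, frames (A Z T)
Page faults: 8.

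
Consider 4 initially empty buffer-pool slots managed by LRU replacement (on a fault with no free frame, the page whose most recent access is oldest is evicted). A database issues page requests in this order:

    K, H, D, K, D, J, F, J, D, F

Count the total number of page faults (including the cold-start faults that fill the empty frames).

K: miss, frames {K}
H: miss, frames {K,H}
D: miss, frames {K,H,D}
K: hit
D: hit
J: miss, frames {H,K,D,J}
F: miss, evict H, frames {K,D,J,F}
J: hit
D: hit
F: hit
Page faults: 5.

5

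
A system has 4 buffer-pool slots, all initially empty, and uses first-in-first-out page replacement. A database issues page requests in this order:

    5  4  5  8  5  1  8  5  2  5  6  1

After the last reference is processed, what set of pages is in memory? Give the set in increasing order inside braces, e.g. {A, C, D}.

5: miss, frames {5}
4: miss, frames {5,4}
5: hit
8: miss, frames {5,4,8}
5: hit
1: miss, frames {5,4,8,1}
8: hit
5: hit
2: miss, evict 5, frames {4,8,1,2}
5: miss, evict 4, frames {8,1,2,5}
6: miss, evict 8, frames {1,2,5,6}
1: hit

{1, 2, 5, 6}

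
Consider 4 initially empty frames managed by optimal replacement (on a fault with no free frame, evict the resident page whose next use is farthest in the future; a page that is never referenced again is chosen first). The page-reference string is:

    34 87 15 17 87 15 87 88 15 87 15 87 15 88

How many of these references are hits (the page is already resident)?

9

34 -> miss, frames (34)
87 -> miss, frames (34 87)
15 -> miss, frames (34 87 15)
17 -> miss, frames (34 87 15 17)
87 -> hit
15 -> hit
87 -> hit
88 -> miss, evict 17, frames (34 87 15 88)
15 -> hit
87 -> hit
15 -> hit
87 -> hit
15 -> hit
88 -> hit
Hits: 9.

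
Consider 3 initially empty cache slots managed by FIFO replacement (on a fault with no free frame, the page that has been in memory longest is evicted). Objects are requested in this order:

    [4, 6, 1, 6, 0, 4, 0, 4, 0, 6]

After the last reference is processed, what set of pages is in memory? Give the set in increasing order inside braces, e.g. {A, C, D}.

4 -> miss, frames [4]
6 -> miss, frames [4, 6]
1 -> miss, frames [4, 6, 1]
6 -> hit
0 -> miss, evict 4, frames [6, 1, 0]
4 -> miss, evict 6, frames [1, 0, 4]
0 -> hit
4 -> hit
0 -> hit
6 -> miss, evict 1, frames [0, 4, 6]

{0, 4, 6}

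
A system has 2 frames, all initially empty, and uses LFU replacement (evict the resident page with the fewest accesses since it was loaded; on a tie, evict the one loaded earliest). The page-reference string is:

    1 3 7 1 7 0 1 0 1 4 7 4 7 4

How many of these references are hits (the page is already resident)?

5

1: miss, frames {1}
3: miss, frames {1,3}
7: miss, evict 1, frames {3,7}
1: miss, evict 3, frames {7,1}
7: hit
0: miss, evict 1, frames {7,0}
1: miss, evict 0, frames {7,1}
0: miss, evict 1, frames {7,0}
1: miss, evict 0, frames {7,1}
4: miss, evict 1, frames {7,4}
7: hit
4: hit
7: hit
4: hit
Hits: 5.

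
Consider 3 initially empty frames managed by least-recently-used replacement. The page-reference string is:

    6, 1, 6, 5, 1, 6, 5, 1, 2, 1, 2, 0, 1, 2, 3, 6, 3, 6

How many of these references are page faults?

7

6: miss, frames (6)
1: miss, frames (6 1)
6: hit
5: miss, frames (1 6 5)
1: hit
6: hit
5: hit
1: hit
2: miss, evict 6, frames (5 1 2)
1: hit
2: hit
0: miss, evict 5, frames (1 2 0)
1: hit
2: hit
3: miss, evict 0, frames (1 2 3)
6: miss, evict 1, frames (2 3 6)
3: hit
6: hit
Page faults: 7.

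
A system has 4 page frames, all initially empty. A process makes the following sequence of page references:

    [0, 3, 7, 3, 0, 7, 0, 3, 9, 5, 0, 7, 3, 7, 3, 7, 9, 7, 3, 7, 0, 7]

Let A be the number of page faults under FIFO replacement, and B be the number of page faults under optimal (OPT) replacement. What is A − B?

3

Under FIFO: F F F . . . . . F F F . F F . . F . . . . . → 9 faults.
Under OPT: F F F . . . . . F F . . . . . . F . . . . . → 6 faults.
A − B = 9 − 6 = 3.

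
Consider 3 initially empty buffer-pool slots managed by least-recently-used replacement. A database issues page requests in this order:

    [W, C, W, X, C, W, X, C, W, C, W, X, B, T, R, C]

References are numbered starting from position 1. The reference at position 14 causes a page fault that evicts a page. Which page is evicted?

pos 1: W -> miss, frames [W]
pos 2: C -> miss, frames [W, C]
pos 3: W -> hit
pos 4: X -> miss, frames [C, W, X]
pos 5: C -> hit
pos 6: W -> hit
pos 7: X -> hit
pos 8: C -> hit
pos 9: W -> hit
pos 10: C -> hit
pos 11: W -> hit
pos 12: X -> hit
pos 13: B -> miss, evict C, frames [W, X, B]
pos 14: T -> miss, evict W, frames [X, B, T]
At position 14, page W is evicted.

W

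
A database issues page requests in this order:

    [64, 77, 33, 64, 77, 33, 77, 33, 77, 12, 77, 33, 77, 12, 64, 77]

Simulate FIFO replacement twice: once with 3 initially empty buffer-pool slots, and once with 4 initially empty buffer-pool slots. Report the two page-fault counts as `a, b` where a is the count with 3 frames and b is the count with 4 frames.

6, 4

3 frames: F F F . . . . . . F . . . . F F → 6 faults.
4 frames: F F F . . . . . . F . . . . . . → 4 faults.
4 < 6: adding a frame reduced faults, as is typical.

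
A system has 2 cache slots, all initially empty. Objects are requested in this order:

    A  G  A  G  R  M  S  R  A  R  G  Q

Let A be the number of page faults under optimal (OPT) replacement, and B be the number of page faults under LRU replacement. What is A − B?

Under OPT: F F . . F F F . F . F F → 8 faults.
Under LRU: F F . . F F F F F . F F → 9 faults.
A − B = 8 − 9 = -1.

-1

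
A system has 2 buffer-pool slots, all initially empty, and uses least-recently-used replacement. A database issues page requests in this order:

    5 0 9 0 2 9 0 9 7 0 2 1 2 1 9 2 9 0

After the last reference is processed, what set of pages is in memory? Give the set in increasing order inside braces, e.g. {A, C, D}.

5 -> miss, frames {5}
0 -> miss, frames {5,0}
9 -> miss, evict 5, frames {0,9}
0 -> hit
2 -> miss, evict 9, frames {0,2}
9 -> miss, evict 0, frames {2,9}
0 -> miss, evict 2, frames {9,0}
9 -> hit
7 -> miss, evict 0, frames {9,7}
0 -> miss, evict 9, frames {7,0}
2 -> miss, evict 7, frames {0,2}
1 -> miss, evict 0, frames {2,1}
2 -> hit
1 -> hit
9 -> miss, evict 2, frames {1,9}
2 -> miss, evict 1, frames {9,2}
9 -> hit
0 -> miss, evict 2, frames {9,0}

{0, 9}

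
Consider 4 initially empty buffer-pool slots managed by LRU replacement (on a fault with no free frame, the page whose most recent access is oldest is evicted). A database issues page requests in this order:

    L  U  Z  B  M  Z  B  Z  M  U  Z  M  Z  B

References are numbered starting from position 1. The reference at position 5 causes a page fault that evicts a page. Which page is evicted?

pos 1: L -> fault, frames {L}
pos 2: U -> fault, frames {L,U}
pos 3: Z -> fault, frames {L,U,Z}
pos 4: B -> fault, frames {L,U,Z,B}
pos 5: M -> fault, evict L, frames {U,Z,B,M}
At position 5, page L is evicted.

L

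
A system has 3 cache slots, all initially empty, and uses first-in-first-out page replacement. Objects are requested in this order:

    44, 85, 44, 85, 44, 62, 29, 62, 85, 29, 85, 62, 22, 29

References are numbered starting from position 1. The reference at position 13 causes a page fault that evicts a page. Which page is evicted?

pos 1: 44 -> fault, frames (44)
pos 2: 85 -> fault, frames (44 85)
pos 3: 44 -> hit
pos 4: 85 -> hit
pos 5: 44 -> hit
pos 6: 62 -> fault, frames (44 85 62)
pos 7: 29 -> fault, evict 44, frames (85 62 29)
pos 8: 62 -> hit
pos 9: 85 -> hit
pos 10: 29 -> hit
pos 11: 85 -> hit
pos 12: 62 -> hit
pos 13: 22 -> fault, evict 85, frames (62 29 22)
At position 13, page 85 is evicted.

85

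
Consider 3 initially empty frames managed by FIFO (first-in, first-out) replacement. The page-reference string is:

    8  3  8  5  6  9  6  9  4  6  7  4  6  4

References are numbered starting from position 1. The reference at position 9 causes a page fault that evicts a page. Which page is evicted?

5

pos 1: 8: fault, frames {8}
pos 2: 3: fault, frames {8,3}
pos 3: 8: hit
pos 4: 5: fault, frames {8,3,5}
pos 5: 6: fault, evict 8, frames {3,5,6}
pos 6: 9: fault, evict 3, frames {5,6,9}
pos 7: 6: hit
pos 8: 9: hit
pos 9: 4: fault, evict 5, frames {6,9,4}
At position 9, page 5 is evicted.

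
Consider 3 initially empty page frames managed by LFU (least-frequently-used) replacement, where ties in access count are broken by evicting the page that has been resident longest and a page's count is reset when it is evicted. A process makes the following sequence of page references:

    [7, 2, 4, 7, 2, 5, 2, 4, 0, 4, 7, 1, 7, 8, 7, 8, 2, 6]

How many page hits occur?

7 -> miss, frames (7)
2 -> miss, frames (7 2)
4 -> miss, frames (7 2 4)
7 -> hit
2 -> hit
5 -> miss, evict 4, frames (7 2 5)
2 -> hit
4 -> miss, evict 5, frames (7 2 4)
0 -> miss, evict 4, frames (7 2 0)
4 -> miss, evict 0, frames (7 2 4)
7 -> hit
1 -> miss, evict 4, frames (7 2 1)
7 -> hit
8 -> miss, evict 1, frames (7 2 8)
7 -> hit
8 -> hit
2 -> hit
6 -> miss, evict 8, frames (7 2 6)
Hits: 8.

8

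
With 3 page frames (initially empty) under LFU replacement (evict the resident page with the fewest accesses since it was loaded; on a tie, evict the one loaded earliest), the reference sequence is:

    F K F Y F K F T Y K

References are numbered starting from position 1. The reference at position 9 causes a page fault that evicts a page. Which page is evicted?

T

pos 1: F → miss, frames [F]
pos 2: K → miss, frames [F, K]
pos 3: F → hit
pos 4: Y → miss, frames [F, K, Y]
pos 5: F → hit
pos 6: K → hit
pos 7: F → hit
pos 8: T → miss, evict Y, frames [F, K, T]
pos 9: Y → miss, evict T, frames [F, K, Y]
At position 9, page T is evicted.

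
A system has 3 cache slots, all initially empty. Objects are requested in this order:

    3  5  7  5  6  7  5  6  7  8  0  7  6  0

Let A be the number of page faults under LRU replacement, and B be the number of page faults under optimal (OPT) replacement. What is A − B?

1

Under LRU: F F F . F . . . . F F . F . → 7 faults.
Under OPT: F F F . F . . . . F F . . . → 6 faults.
A − B = 7 − 6 = 1.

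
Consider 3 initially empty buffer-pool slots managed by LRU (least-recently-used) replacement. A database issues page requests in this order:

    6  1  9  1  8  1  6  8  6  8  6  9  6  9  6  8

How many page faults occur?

6 -> fault, frames [6]
1 -> fault, frames [6, 1]
9 -> fault, frames [6, 1, 9]
1 -> hit
8 -> fault, evict 6, frames [9, 1, 8]
1 -> hit
6 -> fault, evict 9, frames [8, 1, 6]
8 -> hit
6 -> hit
8 -> hit
6 -> hit
9 -> fault, evict 1, frames [8, 6, 9]
6 -> hit
9 -> hit
6 -> hit
8 -> hit
Page faults: 6.

6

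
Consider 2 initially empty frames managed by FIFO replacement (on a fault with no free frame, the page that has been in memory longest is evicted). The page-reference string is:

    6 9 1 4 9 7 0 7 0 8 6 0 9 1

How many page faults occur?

12

6 → miss, frames {6}
9 → miss, frames {6,9}
1 → miss, evict 6, frames {9,1}
4 → miss, evict 9, frames {1,4}
9 → miss, evict 1, frames {4,9}
7 → miss, evict 4, frames {9,7}
0 → miss, evict 9, frames {7,0}
7 → hit
0 → hit
8 → miss, evict 7, frames {0,8}
6 → miss, evict 0, frames {8,6}
0 → miss, evict 8, frames {6,0}
9 → miss, evict 6, frames {0,9}
1 → miss, evict 0, frames {9,1}
Page faults: 12.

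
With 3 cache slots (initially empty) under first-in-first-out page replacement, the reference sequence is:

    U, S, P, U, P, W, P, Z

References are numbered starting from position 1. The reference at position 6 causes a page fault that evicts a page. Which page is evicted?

U

pos 1: U → miss, frames [U]
pos 2: S → miss, frames [U, S]
pos 3: P → miss, frames [U, S, P]
pos 4: U → hit
pos 5: P → hit
pos 6: W → miss, evict U, frames [S, P, W]
At position 6, page U is evicted.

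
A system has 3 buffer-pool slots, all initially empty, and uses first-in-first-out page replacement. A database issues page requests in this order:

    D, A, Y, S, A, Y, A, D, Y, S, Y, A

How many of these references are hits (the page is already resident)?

D: fault, frames [D]
A: fault, frames [D, A]
Y: fault, frames [D, A, Y]
S: fault, evict D, frames [A, Y, S]
A: hit
Y: hit
A: hit
D: fault, evict A, frames [Y, S, D]
Y: hit
S: hit
Y: hit
A: fault, evict Y, frames [S, D, A]
Hits: 6.

6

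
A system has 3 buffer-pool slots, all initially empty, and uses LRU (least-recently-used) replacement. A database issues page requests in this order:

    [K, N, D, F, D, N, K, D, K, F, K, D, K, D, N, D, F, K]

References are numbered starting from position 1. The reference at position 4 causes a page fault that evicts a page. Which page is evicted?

K

pos 1: K: miss, frames {K}
pos 2: N: miss, frames {K,N}
pos 3: D: miss, frames {K,N,D}
pos 4: F: miss, evict K, frames {N,D,F}
At position 4, page K is evicted.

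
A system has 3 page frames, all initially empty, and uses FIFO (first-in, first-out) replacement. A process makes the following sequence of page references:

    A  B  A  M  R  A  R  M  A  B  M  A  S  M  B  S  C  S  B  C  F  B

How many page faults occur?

A -> miss, frames {A}
B -> miss, frames {A,B}
A -> hit
M -> miss, frames {A,B,M}
R -> miss, evict A, frames {B,M,R}
A -> miss, evict B, frames {M,R,A}
R -> hit
M -> hit
A -> hit
B -> miss, evict M, frames {R,A,B}
M -> miss, evict R, frames {A,B,M}
A -> hit
S -> miss, evict A, frames {B,M,S}
M -> hit
B -> hit
S -> hit
C -> miss, evict B, frames {M,S,C}
S -> hit
B -> miss, evict M, frames {S,C,B}
C -> hit
F -> miss, evict S, frames {C,B,F}
B -> hit
Page faults: 11.

11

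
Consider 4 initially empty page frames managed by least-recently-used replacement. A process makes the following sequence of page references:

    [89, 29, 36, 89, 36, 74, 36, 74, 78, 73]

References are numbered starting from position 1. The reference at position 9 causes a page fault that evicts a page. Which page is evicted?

29

pos 1: 89: miss, frames {89}
pos 2: 29: miss, frames {89,29}
pos 3: 36: miss, frames {89,29,36}
pos 4: 89: hit
pos 5: 36: hit
pos 6: 74: miss, frames {29,89,36,74}
pos 7: 36: hit
pos 8: 74: hit
pos 9: 78: miss, evict 29, frames {89,36,74,78}
At position 9, page 29 is evicted.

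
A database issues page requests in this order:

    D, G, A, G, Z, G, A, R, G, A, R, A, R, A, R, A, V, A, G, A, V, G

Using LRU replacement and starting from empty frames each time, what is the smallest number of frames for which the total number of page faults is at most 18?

2

f=1: 22 faults
f=2: 13 faults
f=3: 7 faults
f=4: 6 faults
f=5: 6 faults
f=6: 6 faults
Smallest f with faults ≤ 18 is 2.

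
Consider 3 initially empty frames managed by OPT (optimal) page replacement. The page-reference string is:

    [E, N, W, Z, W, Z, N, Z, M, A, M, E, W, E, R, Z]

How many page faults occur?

9

E -> fault, frames (E)
N -> fault, frames (E N)
W -> fault, frames (E N W)
Z -> fault, evict E, frames (N W Z)
W -> hit
Z -> hit
N -> hit
Z -> hit
M -> fault, evict N, frames (W Z M)
A -> fault, evict Z, frames (W M A)
M -> hit
E -> fault, evict A, frames (W M E)
W -> hit
E -> hit
R -> fault, evict E, frames (W M R)
Z -> fault, evict R, frames (W M Z)
Page faults: 9.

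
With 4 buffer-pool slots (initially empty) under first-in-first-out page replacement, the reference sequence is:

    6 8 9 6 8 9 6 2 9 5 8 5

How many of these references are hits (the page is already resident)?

7

6 → fault, frames [6]
8 → fault, frames [6, 8]
9 → fault, frames [6, 8, 9]
6 → hit
8 → hit
9 → hit
6 → hit
2 → fault, frames [6, 8, 9, 2]
9 → hit
5 → fault, evict 6, frames [8, 9, 2, 5]
8 → hit
5 → hit
Hits: 7.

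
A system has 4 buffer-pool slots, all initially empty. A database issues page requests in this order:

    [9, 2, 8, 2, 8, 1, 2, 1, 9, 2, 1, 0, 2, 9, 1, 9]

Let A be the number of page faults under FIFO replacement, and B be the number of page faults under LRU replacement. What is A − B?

1

Under FIFO: F F F . . F . . . . . F . F . . → 6 faults.
Under LRU: F F F . . F . . . . . F . . . . → 5 faults.
A − B = 6 − 5 = 1.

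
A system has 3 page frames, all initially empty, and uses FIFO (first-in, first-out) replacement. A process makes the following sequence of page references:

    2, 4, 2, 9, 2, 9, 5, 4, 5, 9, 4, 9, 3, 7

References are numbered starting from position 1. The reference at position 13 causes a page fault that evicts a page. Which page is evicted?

4

pos 1: 2: fault, frames [2]
pos 2: 4: fault, frames [2, 4]
pos 3: 2: hit
pos 4: 9: fault, frames [2, 4, 9]
pos 5: 2: hit
pos 6: 9: hit
pos 7: 5: fault, evict 2, frames [4, 9, 5]
pos 8: 4: hit
pos 9: 5: hit
pos 10: 9: hit
pos 11: 4: hit
pos 12: 9: hit
pos 13: 3: fault, evict 4, frames [9, 5, 3]
At position 13, page 4 is evicted.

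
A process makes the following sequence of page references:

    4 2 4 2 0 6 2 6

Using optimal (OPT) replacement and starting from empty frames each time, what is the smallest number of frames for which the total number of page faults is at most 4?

2

f=1: 8 faults
f=2: 4 faults
f=3: 4 faults
f=4: 4 faults
Smallest f with faults ≤ 4 is 2.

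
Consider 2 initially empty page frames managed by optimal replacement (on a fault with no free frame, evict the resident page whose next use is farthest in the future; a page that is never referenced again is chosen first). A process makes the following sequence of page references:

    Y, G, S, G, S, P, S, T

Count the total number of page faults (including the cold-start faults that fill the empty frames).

5

Y -> fault, frames {Y}
G -> fault, frames {Y,G}
S -> fault, evict Y, frames {G,S}
G -> hit
S -> hit
P -> fault, evict G, frames {S,P}
S -> hit
T -> fault, evict P, frames {S,T}
Page faults: 5.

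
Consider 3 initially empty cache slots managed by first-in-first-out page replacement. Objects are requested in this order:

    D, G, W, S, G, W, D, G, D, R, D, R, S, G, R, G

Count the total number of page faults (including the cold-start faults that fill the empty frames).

8

D -> miss, frames (D)
G -> miss, frames (D G)
W -> miss, frames (D G W)
S -> miss, evict D, frames (G W S)
G -> hit
W -> hit
D -> miss, evict G, frames (W S D)
G -> miss, evict W, frames (S D G)
D -> hit
R -> miss, evict S, frames (D G R)
D -> hit
R -> hit
S -> miss, evict D, frames (G R S)
G -> hit
R -> hit
G -> hit
Page faults: 8.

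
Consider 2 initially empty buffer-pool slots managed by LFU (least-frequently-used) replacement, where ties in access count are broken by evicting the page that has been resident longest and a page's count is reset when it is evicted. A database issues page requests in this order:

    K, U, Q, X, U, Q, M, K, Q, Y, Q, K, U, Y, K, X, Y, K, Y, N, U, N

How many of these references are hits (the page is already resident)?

K → miss, frames [K]
U → miss, frames [K, U]
Q → miss, evict K, frames [U, Q]
X → miss, evict U, frames [Q, X]
U → miss, evict Q, frames [X, U]
Q → miss, evict X, frames [U, Q]
M → miss, evict U, frames [Q, M]
K → miss, evict Q, frames [M, K]
Q → miss, evict M, frames [K, Q]
Y → miss, evict K, frames [Q, Y]
Q → hit
K → miss, evict Y, frames [Q, K]
U → miss, evict K, frames [Q, U]
Y → miss, evict U, frames [Q, Y]
K → miss, evict Y, frames [Q, K]
X → miss, evict K, frames [Q, X]
Y → miss, evict X, frames [Q, Y]
K → miss, evict Y, frames [Q, K]
Y → miss, evict K, frames [Q, Y]
N → miss, evict Y, frames [Q, N]
U → miss, evict N, frames [Q, U]
N → miss, evict U, frames [Q, N]
Hits: 1.

1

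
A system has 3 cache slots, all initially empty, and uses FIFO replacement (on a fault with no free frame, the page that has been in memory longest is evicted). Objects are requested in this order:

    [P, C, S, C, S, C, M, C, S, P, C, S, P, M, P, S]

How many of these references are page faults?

P -> fault, frames {P}
C -> fault, frames {P,C}
S -> fault, frames {P,C,S}
C -> hit
S -> hit
C -> hit
M -> fault, evict P, frames {C,S,M}
C -> hit
S -> hit
P -> fault, evict C, frames {S,M,P}
C -> fault, evict S, frames {M,P,C}
S -> fault, evict M, frames {P,C,S}
P -> hit
M -> fault, evict P, frames {C,S,M}
P -> fault, evict C, frames {S,M,P}
S -> hit
Page faults: 9.

9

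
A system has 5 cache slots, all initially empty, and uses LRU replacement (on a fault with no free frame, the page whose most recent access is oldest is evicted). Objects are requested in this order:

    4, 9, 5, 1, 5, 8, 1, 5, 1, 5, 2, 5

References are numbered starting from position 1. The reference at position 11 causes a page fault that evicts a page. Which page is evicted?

4

pos 1: 4 -> fault, frames {4}
pos 2: 9 -> fault, frames {4,9}
pos 3: 5 -> fault, frames {4,9,5}
pos 4: 1 -> fault, frames {4,9,5,1}
pos 5: 5 -> hit
pos 6: 8 -> fault, frames {4,9,1,5,8}
pos 7: 1 -> hit
pos 8: 5 -> hit
pos 9: 1 -> hit
pos 10: 5 -> hit
pos 11: 2 -> fault, evict 4, frames {9,8,1,5,2}
At position 11, page 4 is evicted.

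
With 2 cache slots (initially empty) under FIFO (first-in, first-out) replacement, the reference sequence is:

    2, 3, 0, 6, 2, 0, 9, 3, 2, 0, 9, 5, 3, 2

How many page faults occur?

14

2 → fault, frames {2}
3 → fault, frames {2,3}
0 → fault, evict 2, frames {3,0}
6 → fault, evict 3, frames {0,6}
2 → fault, evict 0, frames {6,2}
0 → fault, evict 6, frames {2,0}
9 → fault, evict 2, frames {0,9}
3 → fault, evict 0, frames {9,3}
2 → fault, evict 9, frames {3,2}
0 → fault, evict 3, frames {2,0}
9 → fault, evict 2, frames {0,9}
5 → fault, evict 0, frames {9,5}
3 → fault, evict 9, frames {5,3}
2 → fault, evict 5, frames {3,2}
Page faults: 14.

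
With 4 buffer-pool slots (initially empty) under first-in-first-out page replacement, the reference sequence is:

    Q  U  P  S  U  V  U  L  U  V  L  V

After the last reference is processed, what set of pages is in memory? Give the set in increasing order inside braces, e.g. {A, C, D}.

{L, S, U, V}

Q: fault, frames [Q]
U: fault, frames [Q, U]
P: fault, frames [Q, U, P]
S: fault, frames [Q, U, P, S]
U: hit
V: fault, evict Q, frames [U, P, S, V]
U: hit
L: fault, evict U, frames [P, S, V, L]
U: fault, evict P, frames [S, V, L, U]
V: hit
L: hit
V: hit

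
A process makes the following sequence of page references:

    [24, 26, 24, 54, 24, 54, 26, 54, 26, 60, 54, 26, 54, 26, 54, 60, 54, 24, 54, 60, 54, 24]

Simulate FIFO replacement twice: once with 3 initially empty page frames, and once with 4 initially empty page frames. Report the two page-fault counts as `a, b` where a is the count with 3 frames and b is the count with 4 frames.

5, 4

3 frames: F F . F . . . . . F . . . . . . . F . . . . → 5 faults.
4 frames: F F . F . . . . . F . . . . . . . . . . . . → 4 faults.
4 < 5: adding a frame reduced faults, as is typical.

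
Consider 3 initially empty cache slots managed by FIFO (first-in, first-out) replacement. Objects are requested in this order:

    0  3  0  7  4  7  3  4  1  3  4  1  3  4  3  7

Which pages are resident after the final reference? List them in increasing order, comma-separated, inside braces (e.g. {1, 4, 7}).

{1, 3, 7}

0: fault, frames {0}
3: fault, frames {0,3}
0: hit
7: fault, frames {0,3,7}
4: fault, evict 0, frames {3,7,4}
7: hit
3: hit
4: hit
1: fault, evict 3, frames {7,4,1}
3: fault, evict 7, frames {4,1,3}
4: hit
1: hit
3: hit
4: hit
3: hit
7: fault, evict 4, frames {1,3,7}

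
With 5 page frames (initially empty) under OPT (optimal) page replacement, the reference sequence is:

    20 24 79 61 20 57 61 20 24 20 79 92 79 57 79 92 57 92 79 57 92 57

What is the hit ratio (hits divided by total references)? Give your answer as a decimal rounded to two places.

20 -> miss, frames [20]
24 -> miss, frames [20, 24]
79 -> miss, frames [20, 24, 79]
61 -> miss, frames [20, 24, 79, 61]
20 -> hit
57 -> miss, frames [20, 24, 79, 61, 57]
61 -> hit
20 -> hit
24 -> hit
20 -> hit
79 -> hit
92 -> miss, evict 61, frames [20, 24, 79, 57, 92]
79 -> hit
57 -> hit
79 -> hit
92 -> hit
57 -> hit
92 -> hit
79 -> hit
57 -> hit
92 -> hit
57 -> hit
Hits: 16 of 22 references → 16/22 = 0.7273.

0.73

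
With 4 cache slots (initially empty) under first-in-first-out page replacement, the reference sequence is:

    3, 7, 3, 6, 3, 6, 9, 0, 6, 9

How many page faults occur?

3 → miss, frames (3)
7 → miss, frames (3 7)
3 → hit
6 → miss, frames (3 7 6)
3 → hit
6 → hit
9 → miss, frames (3 7 6 9)
0 → miss, evict 3, frames (7 6 9 0)
6 → hit
9 → hit
Page faults: 5.

5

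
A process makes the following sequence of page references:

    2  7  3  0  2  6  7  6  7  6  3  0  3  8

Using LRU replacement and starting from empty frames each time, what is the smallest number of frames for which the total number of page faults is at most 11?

2

f=1: 14 faults
f=2: 10 faults
f=3: 10 faults
f=4: 9 faults
f=5: 6 faults
f=6: 6 faults
Smallest f with faults ≤ 11 is 2.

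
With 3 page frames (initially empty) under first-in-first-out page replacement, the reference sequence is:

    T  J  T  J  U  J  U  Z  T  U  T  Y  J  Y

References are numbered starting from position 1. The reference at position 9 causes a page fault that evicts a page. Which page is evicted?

pos 1: T → fault, frames [T]
pos 2: J → fault, frames [T, J]
pos 3: T → hit
pos 4: J → hit
pos 5: U → fault, frames [T, J, U]
pos 6: J → hit
pos 7: U → hit
pos 8: Z → fault, evict T, frames [J, U, Z]
pos 9: T → fault, evict J, frames [U, Z, T]
At position 9, page J is evicted.

J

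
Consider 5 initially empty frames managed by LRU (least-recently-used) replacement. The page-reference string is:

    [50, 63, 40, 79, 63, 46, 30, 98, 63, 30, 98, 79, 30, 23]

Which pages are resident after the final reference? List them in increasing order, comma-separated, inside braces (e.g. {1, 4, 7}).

50 → miss, frames [50]
63 → miss, frames [50, 63]
40 → miss, frames [50, 63, 40]
79 → miss, frames [50, 63, 40, 79]
63 → hit
46 → miss, frames [50, 40, 79, 63, 46]
30 → miss, evict 50, frames [40, 79, 63, 46, 30]
98 → miss, evict 40, frames [79, 63, 46, 30, 98]
63 → hit
30 → hit
98 → hit
79 → hit
30 → hit
23 → miss, evict 46, frames [63, 98, 79, 30, 23]

{23, 30, 63, 79, 98}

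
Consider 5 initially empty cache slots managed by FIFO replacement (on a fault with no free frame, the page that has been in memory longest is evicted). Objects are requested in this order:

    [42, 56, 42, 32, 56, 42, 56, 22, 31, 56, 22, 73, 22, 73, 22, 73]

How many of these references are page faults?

6

42: fault, frames [42]
56: fault, frames [42, 56]
42: hit
32: fault, frames [42, 56, 32]
56: hit
42: hit
56: hit
22: fault, frames [42, 56, 32, 22]
31: fault, frames [42, 56, 32, 22, 31]
56: hit
22: hit
73: fault, evict 42, frames [56, 32, 22, 31, 73]
22: hit
73: hit
22: hit
73: hit
Page faults: 6.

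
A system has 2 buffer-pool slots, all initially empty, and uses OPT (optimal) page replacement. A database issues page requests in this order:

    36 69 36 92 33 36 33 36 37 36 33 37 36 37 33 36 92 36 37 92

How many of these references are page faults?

36 → miss, frames {36}
69 → miss, frames {36,69}
36 → hit
92 → miss, evict 69, frames {36,92}
33 → miss, evict 92, frames {36,33}
36 → hit
33 → hit
36 → hit
37 → miss, evict 33, frames {36,37}
36 → hit
33 → miss, evict 36, frames {37,33}
37 → hit
36 → miss, evict 33, frames {37,36}
37 → hit
33 → miss, evict 37, frames {36,33}
36 → hit
92 → miss, evict 33, frames {36,92}
36 → hit
37 → miss, evict 36, frames {92,37}
92 → hit
Page faults: 10.

10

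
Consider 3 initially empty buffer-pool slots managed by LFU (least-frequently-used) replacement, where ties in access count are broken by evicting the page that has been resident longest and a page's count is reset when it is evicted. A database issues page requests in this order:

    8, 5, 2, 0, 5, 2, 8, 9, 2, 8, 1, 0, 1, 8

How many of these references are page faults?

11

8 → miss, frames (8)
5 → miss, frames (8 5)
2 → miss, frames (8 5 2)
0 → miss, evict 8, frames (5 2 0)
5 → hit
2 → hit
8 → miss, evict 0, frames (5 2 8)
9 → miss, evict 8, frames (5 2 9)
2 → hit
8 → miss, evict 9, frames (5 2 8)
1 → miss, evict 8, frames (5 2 1)
0 → miss, evict 1, frames (5 2 0)
1 → miss, evict 0, frames (5 2 1)
8 → miss, evict 1, frames (5 2 8)
Page faults: 11.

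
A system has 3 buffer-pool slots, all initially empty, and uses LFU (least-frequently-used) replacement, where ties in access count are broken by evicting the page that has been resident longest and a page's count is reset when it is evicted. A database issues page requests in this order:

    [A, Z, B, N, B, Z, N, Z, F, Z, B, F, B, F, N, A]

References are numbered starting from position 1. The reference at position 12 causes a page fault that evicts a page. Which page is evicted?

B

pos 1: A: fault, frames [A]
pos 2: Z: fault, frames [A, Z]
pos 3: B: fault, frames [A, Z, B]
pos 4: N: fault, evict A, frames [Z, B, N]
pos 5: B: hit
pos 6: Z: hit
pos 7: N: hit
pos 8: Z: hit
pos 9: F: fault, evict B, frames [Z, N, F]
pos 10: Z: hit
pos 11: B: fault, evict F, frames [Z, N, B]
pos 12: F: fault, evict B, frames [Z, N, F]
At position 12, page B is evicted.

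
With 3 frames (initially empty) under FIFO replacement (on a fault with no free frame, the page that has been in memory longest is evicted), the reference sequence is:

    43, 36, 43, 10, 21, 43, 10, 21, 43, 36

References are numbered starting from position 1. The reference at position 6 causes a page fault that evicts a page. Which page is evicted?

pos 1: 43 -> fault, frames (43)
pos 2: 36 -> fault, frames (43 36)
pos 3: 43 -> hit
pos 4: 10 -> fault, frames (43 36 10)
pos 5: 21 -> fault, evict 43, frames (36 10 21)
pos 6: 43 -> fault, evict 36, frames (10 21 43)
At position 6, page 36 is evicted.

36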